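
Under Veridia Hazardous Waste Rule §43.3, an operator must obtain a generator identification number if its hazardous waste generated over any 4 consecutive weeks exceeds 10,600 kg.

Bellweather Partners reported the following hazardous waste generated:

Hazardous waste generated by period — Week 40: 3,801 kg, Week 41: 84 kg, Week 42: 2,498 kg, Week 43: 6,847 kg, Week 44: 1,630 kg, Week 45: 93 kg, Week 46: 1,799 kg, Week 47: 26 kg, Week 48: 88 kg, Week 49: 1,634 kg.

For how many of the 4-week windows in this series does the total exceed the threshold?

Week 40–Week 43: 3,801 kg + 84 kg + 2,498 kg + 6,847 kg = 13,230 kg (over)
Week 41–Week 44: 84 kg + 2,498 kg + 6,847 kg + 1,630 kg = 11,059 kg (over)
Week 42–Week 45: 2,498 kg + 6,847 kg + 1,630 kg + 93 kg = 11,068 kg (over)
Week 43–Week 46: 6,847 kg + 1,630 kg + 93 kg + 1,799 kg = 10,369 kg (under)
Week 44–Week 47: 1,630 kg + 93 kg + 1,799 kg + 26 kg = 3,548 kg (under)
Week 45–Week 48: 93 kg + 1,799 kg + 26 kg + 88 kg = 2,006 kg (under)
Week 46–Week 49: 1,799 kg + 26 kg + 88 kg + 1,634 kg = 3,547 kg (under)
3 windows exceed the threshold.

3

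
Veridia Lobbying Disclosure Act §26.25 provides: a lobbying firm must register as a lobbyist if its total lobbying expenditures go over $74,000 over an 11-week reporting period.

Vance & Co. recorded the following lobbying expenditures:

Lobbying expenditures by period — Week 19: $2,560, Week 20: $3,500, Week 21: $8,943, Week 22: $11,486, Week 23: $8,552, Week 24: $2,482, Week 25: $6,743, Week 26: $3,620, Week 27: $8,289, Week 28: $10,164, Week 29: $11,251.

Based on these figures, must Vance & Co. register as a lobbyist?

Yes

Total lobbying expenditures: $2,560 + $3,500 + $8,943 + $11,486 + $8,552 + $2,482 + $6,743 + $3,620 + $8,289 + $10,164 + $11,251 = $77,590.
$77,590 > $74,000, so the threshold is exceeded.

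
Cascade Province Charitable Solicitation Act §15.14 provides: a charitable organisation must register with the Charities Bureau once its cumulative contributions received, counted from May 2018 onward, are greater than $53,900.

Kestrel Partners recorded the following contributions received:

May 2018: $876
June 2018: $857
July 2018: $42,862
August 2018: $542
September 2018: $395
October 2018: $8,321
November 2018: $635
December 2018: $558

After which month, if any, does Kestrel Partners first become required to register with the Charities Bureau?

November 2018

Through May 2018: $876
Through June 2018: $1,733
Through July 2018: $44,595
Through August 2018: $45,137
Through September 2018: $45,532
Through October 2018: $53,853
Through November 2018: $54,488 ← exceeds threshold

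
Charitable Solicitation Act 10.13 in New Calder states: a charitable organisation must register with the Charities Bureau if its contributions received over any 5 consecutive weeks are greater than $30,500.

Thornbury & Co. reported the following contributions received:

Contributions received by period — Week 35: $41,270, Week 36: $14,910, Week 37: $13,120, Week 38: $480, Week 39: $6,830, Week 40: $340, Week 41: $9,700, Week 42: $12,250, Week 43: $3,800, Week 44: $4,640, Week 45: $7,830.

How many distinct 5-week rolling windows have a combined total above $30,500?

Week 35–Week 39: $41,270 + $14,910 + $13,120 + $480 + $6,830 = $76,610 (over)
Week 36–Week 40: $14,910 + $13,120 + $480 + $6,830 + $340 = $35,680 (over)
Week 37–Week 41: $13,120 + $480 + $6,830 + $340 + $9,700 = $30,470 (under)
Week 38–Week 42: $480 + $6,830 + $340 + $9,700 + $12,250 = $29,600 (under)
Week 39–Week 43: $6,830 + $340 + $9,700 + $12,250 + $3,800 = $32,920 (over)
Week 40–Week 44: $340 + $9,700 + $12,250 + $3,800 + $4,640 = $30,730 (over)
Week 41–Week 45: $9,700 + $12,250 + $3,800 + $4,640 + $7,830 = $38,220 (over)
5 windows exceed the threshold.

5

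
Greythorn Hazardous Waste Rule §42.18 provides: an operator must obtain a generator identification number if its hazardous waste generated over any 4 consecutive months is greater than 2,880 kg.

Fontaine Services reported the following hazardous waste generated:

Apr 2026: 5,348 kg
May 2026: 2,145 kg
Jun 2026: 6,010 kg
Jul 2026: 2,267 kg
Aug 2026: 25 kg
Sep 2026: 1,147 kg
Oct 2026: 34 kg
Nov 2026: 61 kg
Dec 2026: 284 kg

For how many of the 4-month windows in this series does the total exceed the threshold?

Apr 2026–Jul 2026: 5,348 kg + 2,145 kg + 6,010 kg + 2,267 kg = 15,770 kg (over)
May 2026–Aug 2026: 2,145 kg + 6,010 kg + 2,267 kg + 25 kg = 10,447 kg (over)
Jun 2026–Sep 2026: 6,010 kg + 2,267 kg + 25 kg + 1,147 kg = 9,449 kg (over)
Jul 2026–Oct 2026: 2,267 kg + 25 kg + 1,147 kg + 34 kg = 3,473 kg (over)
Aug 2026–Nov 2026: 25 kg + 1,147 kg + 34 kg + 61 kg = 1,267 kg (under)
Sep 2026–Dec 2026: 1,147 kg + 34 kg + 61 kg + 284 kg = 1,526 kg (under)
4 windows exceed the threshold.

4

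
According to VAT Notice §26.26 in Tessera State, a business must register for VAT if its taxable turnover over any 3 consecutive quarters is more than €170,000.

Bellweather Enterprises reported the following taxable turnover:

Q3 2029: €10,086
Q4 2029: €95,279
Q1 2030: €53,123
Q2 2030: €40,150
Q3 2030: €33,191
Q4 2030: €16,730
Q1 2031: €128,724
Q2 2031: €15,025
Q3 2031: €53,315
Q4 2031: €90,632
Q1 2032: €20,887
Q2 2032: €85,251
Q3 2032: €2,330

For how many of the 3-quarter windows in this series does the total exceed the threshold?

Q3 2029–Q1 2030: €10,086 + €95,279 + €53,123 = €158,488 (under)
Q4 2029–Q2 2030: €95,279 + €53,123 + €40,150 = €188,552 (over)
Q1 2030–Q3 2030: €53,123 + €40,150 + €33,191 = €126,464 (under)
Q2 2030–Q4 2030: €40,150 + €33,191 + €16,730 = €90,071 (under)
Q3 2030–Q1 2031: €33,191 + €16,730 + €128,724 = €178,645 (over)
Q4 2030–Q2 2031: €16,730 + €128,724 + €15,025 = €160,479 (under)
Q1 2031–Q3 2031: €128,724 + €15,025 + €53,315 = €197,064 (over)
Q2 2031–Q4 2031: €15,025 + €53,315 + €90,632 = €158,972 (under)
Q3 2031–Q1 2032: €53,315 + €90,632 + €20,887 = €164,834 (under)
Q4 2031–Q2 2032: €90,632 + €20,887 + €85,251 = €196,770 (over)
Q1 2032–Q3 2032: €20,887 + €85,251 + €2,330 = €108,468 (under)
4 windows exceed the threshold.

4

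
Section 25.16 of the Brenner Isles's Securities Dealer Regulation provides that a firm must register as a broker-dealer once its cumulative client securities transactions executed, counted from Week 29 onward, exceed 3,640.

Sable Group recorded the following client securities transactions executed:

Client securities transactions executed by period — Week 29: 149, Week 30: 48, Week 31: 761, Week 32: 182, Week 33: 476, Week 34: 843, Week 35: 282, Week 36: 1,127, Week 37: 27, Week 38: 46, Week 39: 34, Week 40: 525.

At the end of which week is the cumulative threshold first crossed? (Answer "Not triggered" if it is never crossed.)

Week 36

Through Week 29: 149
Through Week 30: 197
Through Week 31: 958
Through Week 32: 1,140
Through Week 33: 1,616
Through Week 34: 2,459
Through Week 35: 2,741
Through Week 36: 3,868 ← exceeds threshold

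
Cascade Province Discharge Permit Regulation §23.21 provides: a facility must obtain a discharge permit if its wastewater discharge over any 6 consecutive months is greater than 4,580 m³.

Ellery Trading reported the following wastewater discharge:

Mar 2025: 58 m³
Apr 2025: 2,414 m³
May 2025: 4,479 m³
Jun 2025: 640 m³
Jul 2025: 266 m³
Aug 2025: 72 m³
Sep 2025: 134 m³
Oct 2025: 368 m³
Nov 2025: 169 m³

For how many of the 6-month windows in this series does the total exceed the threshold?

Mar 2025–Aug 2025: 58 m³ + 2,414 m³ + 4,479 m³ + 640 m³ + 266 m³ + 72 m³ = 7,929 m³ (over)
Apr 2025–Sep 2025: 2,414 m³ + 4,479 m³ + 640 m³ + 266 m³ + 72 m³ + 134 m³ = 8,005 m³ (over)
May 2025–Oct 2025: 4,479 m³ + 640 m³ + 266 m³ + 72 m³ + 134 m³ + 368 m³ = 5,959 m³ (over)
Jun 2025–Nov 2025: 640 m³ + 266 m³ + 72 m³ + 134 m³ + 368 m³ + 169 m³ = 1,649 m³ (under)
3 windows exceed the threshold.

3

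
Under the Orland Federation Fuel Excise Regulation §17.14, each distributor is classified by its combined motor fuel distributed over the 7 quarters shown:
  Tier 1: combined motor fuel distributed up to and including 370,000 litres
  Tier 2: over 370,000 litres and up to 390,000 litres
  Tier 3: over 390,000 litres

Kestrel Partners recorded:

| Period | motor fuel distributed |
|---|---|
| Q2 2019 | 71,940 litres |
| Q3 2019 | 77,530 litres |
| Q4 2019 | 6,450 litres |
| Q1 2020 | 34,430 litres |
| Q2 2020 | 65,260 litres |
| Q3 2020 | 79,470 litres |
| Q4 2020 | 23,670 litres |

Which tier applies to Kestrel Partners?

Combined motor fuel distributed: 71,940 litres + 77,530 litres + 6,450 litres + 34,430 litres + 65,260 litres + 79,470 litres + 23,670 litres = 358,750 litres.
358,750 litres ≤ 370,000 litres, so Tier 1 applies.

Tier 1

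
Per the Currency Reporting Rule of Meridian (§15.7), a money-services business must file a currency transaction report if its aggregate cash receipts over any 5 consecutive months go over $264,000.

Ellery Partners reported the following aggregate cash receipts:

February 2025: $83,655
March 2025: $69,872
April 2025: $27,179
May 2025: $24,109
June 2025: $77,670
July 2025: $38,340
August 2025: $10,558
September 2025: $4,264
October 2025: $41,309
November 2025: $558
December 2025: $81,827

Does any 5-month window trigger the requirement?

Yes

February 2025–June 2025: $83,655 + $69,872 + $27,179 + $24,109 + $77,670 = $282,485 (over)
March 2025–July 2025: $69,872 + $27,179 + $24,109 + $77,670 + $38,340 = $237,170 (under)
April 2025–August 2025: $27,179 + $24,109 + $77,670 + $38,340 + $10,558 = $177,856 (under)
May 2025–September 2025: $24,109 + $77,670 + $38,340 + $10,558 + $4,264 = $154,941 (under)
June 2025–October 2025: $77,670 + $38,340 + $10,558 + $4,264 + $41,309 = $172,141 (under)
July 2025–November 2025: $38,340 + $10,558 + $4,264 + $41,309 + $558 = $95,029 (under)
August 2025–December 2025: $10,558 + $4,264 + $41,309 + $558 + $81,827 = $138,516 (under)
At least one window exceeds $264,000.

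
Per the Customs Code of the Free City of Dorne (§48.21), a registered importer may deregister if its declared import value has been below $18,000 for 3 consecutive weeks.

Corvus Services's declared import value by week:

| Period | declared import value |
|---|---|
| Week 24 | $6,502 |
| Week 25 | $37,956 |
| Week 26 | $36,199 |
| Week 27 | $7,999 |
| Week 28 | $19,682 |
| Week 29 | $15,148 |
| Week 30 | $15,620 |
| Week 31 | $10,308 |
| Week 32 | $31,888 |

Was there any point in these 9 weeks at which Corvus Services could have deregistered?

Weeks below $18,000: Week 24, Week 27, Week 29, Week 30, Week 31.
Longest run of consecutive weeks below the threshold: 3.
3 ≥ 3, so Corvus Services became eligible.

Yes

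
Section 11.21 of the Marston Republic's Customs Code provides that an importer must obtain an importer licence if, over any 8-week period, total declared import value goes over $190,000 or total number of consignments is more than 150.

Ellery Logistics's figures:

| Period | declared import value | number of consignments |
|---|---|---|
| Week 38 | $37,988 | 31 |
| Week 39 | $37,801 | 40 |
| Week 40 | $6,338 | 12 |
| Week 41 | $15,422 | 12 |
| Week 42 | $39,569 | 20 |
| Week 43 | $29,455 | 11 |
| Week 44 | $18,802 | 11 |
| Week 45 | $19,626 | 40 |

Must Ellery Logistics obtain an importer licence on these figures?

Total declared import value: $37,988 + $37,801 + $6,338 + $15,422 + $39,569 + $29,455 + $18,802 + $19,626 = $205,001 (> $190,000).
Total number of consignments: 31 + 40 + 12 + 12 + 20 + 11 + 11 + 40 = 177 (> 150).
The test is 'or': at least one threshold is exceeded.

Yes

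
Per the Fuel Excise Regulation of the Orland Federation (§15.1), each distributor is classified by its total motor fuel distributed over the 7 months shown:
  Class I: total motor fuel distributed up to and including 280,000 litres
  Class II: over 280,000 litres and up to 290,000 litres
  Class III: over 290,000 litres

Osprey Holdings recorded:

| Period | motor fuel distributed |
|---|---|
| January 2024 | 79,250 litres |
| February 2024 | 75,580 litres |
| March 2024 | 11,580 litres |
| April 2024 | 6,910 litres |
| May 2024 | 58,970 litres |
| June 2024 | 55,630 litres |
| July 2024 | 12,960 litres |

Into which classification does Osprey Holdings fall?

Total motor fuel distributed: 79,250 litres + 75,580 litres + 11,580 litres + 6,910 litres + 58,970 litres + 55,630 litres + 12,960 litres = 300,880 litres.
300,880 litres > 290,000 litres, so Class III applies.

Class III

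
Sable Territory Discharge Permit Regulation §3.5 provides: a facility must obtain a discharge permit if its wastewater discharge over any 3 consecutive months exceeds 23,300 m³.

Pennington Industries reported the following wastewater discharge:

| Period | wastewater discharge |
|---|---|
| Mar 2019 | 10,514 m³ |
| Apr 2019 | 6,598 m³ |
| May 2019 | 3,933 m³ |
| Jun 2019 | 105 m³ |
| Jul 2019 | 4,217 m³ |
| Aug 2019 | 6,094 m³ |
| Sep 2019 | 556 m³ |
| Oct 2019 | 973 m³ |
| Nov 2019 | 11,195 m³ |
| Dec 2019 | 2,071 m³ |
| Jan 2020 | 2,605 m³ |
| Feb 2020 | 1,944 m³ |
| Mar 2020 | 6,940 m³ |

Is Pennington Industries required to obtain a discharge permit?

Mar 2019–May 2019: 10,514 m³ + 6,598 m³ + 3,933 m³ = 21,045 m³ (under)
Apr 2019–Jun 2019: 6,598 m³ + 3,933 m³ + 105 m³ = 10,636 m³ (under)
May 2019–Jul 2019: 3,933 m³ + 105 m³ + 4,217 m³ = 8,255 m³ (under)
Jun 2019–Aug 2019: 105 m³ + 4,217 m³ + 6,094 m³ = 10,416 m³ (under)
Jul 2019–Sep 2019: 4,217 m³ + 6,094 m³ + 556 m³ = 10,867 m³ (under)
Aug 2019–Oct 2019: 6,094 m³ + 556 m³ + 973 m³ = 7,623 m³ (under)
Sep 2019–Nov 2019: 556 m³ + 973 m³ + 11,195 m³ = 12,724 m³ (under)
Oct 2019–Dec 2019: 973 m³ + 11,195 m³ + 2,071 m³ = 14,239 m³ (under)
Nov 2019–Jan 2020: 11,195 m³ + 2,071 m³ + 2,605 m³ = 15,871 m³ (under)
Dec 2019–Feb 2020: 2,071 m³ + 2,605 m³ + 1,944 m³ = 6,620 m³ (under)
Jan 2020–Mar 2020: 2,605 m³ + 1,944 m³ + 6,940 m³ = 11,489 m³ (under)
No window exceeds 23,300 m³.

No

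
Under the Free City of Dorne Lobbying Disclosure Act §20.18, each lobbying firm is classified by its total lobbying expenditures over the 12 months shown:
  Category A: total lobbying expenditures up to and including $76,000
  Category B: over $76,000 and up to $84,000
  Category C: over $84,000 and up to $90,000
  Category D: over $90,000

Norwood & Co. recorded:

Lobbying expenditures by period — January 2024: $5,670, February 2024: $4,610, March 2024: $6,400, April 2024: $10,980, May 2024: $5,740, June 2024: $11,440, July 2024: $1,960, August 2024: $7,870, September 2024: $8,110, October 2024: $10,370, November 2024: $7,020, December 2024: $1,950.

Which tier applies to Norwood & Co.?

Category B

Total lobbying expenditures: $5,670 + $4,610 + $6,400 + $10,980 + $5,740 + $11,440 + $1,960 + $7,870 + $8,110 + $10,370 + $7,020 + $1,950 = $82,120.
$76,000 < $82,120 ≤ $84,000, so Category B applies.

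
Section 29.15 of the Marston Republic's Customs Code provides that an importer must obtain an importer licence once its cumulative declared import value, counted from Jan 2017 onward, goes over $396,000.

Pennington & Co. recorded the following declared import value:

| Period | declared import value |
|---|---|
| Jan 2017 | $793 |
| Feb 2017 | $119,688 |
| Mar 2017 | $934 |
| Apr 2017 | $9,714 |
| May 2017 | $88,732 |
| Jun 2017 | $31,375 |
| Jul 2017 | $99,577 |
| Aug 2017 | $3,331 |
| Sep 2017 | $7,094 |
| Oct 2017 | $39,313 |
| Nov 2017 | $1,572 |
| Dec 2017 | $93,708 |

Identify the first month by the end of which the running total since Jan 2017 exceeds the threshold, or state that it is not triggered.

Oct 2017

Through Jan 2017: $793
Through Feb 2017: $120,481
Through Mar 2017: $121,415
Through Apr 2017: $131,129
Through May 2017: $219,861
Through Jun 2017: $251,236
Through Jul 2017: $350,813
Through Aug 2017: $354,144
Through Sep 2017: $361,238
Through Oct 2017: $400,551 ← exceeds threshold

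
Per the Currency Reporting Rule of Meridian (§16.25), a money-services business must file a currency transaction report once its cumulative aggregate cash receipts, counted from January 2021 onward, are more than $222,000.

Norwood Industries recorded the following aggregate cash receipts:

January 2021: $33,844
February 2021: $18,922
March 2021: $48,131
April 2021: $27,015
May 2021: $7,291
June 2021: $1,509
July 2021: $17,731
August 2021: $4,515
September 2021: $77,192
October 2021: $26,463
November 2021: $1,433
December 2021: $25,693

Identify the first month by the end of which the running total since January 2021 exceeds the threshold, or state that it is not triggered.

September 2021

Through January 2021: $33,844
Through February 2021: $52,766
Through March 2021: $100,897
Through April 2021: $127,912
Through May 2021: $135,203
Through June 2021: $136,712
Through July 2021: $154,443
Through August 2021: $158,958
Through September 2021: $236,150 ← exceeds threshold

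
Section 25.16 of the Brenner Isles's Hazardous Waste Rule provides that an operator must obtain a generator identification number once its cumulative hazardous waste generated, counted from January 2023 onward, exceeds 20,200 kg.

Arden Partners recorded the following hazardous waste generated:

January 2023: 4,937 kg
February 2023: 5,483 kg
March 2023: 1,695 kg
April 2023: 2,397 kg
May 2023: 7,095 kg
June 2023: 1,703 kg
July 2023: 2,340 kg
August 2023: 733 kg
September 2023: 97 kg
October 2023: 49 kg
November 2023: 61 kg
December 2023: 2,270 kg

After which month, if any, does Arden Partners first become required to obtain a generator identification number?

May 2023

Through January 2023: 4,937 kg
Through February 2023: 10,420 kg
Through March 2023: 12,115 kg
Through April 2023: 14,512 kg
Through May 2023: 21,607 kg ← exceeds threshold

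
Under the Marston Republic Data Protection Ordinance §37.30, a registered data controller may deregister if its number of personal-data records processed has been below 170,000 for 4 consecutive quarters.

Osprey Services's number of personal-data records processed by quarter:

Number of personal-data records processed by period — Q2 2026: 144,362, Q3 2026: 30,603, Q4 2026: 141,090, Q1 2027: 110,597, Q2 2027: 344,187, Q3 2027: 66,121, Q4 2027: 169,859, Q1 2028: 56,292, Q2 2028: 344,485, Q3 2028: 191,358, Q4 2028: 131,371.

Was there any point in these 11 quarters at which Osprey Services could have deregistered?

Quarters below 170,000: Q2 2026, Q3 2026, Q4 2026, Q1 2027, Q3 2027, Q4 2027, Q1 2028, Q4 2028.
Longest run of consecutive quarters below the threshold: 4.
4 ≥ 4, so Osprey Services became eligible.

Yes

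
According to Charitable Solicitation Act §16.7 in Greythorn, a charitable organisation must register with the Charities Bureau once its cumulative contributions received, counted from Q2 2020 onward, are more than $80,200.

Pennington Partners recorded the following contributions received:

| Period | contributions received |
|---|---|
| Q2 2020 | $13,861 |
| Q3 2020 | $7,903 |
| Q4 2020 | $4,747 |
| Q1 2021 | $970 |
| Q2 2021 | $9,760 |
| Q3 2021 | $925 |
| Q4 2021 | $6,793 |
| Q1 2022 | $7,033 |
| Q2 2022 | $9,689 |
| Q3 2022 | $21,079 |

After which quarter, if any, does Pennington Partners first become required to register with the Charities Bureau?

Through Q2 2020: $13,861
Through Q3 2020: $21,764
Through Q4 2020: $26,511
Through Q1 2021: $27,481
Through Q2 2021: $37,241
Through Q3 2021: $38,166
Through Q4 2021: $44,959
Through Q1 2022: $51,992
Through Q2 2022: $61,681
Through Q3 2022: $82,760 ← exceeds threshold

Q3 2022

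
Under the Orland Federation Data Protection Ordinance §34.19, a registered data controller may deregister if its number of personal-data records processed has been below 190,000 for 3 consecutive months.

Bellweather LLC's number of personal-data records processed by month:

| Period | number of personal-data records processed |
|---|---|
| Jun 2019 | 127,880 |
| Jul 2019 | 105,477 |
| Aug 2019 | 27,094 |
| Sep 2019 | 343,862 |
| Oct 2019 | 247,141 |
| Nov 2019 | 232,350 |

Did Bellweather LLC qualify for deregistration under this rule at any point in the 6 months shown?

Yes

Months below 190,000: Jun 2019, Jul 2019, Aug 2019.
Longest run of consecutive months below the threshold: 3.
3 ≥ 3, so Bellweather LLC became eligible.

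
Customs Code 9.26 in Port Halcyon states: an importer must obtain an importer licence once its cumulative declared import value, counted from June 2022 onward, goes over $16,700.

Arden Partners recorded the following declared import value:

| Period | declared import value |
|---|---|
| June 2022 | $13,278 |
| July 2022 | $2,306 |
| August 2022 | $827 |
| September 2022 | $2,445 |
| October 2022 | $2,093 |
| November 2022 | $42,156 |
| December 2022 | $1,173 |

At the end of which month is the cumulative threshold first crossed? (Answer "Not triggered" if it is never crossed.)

September 2022

Through June 2022: $13,278
Through July 2022: $15,584
Through August 2022: $16,411
Through September 2022: $18,856 ← exceeds threshold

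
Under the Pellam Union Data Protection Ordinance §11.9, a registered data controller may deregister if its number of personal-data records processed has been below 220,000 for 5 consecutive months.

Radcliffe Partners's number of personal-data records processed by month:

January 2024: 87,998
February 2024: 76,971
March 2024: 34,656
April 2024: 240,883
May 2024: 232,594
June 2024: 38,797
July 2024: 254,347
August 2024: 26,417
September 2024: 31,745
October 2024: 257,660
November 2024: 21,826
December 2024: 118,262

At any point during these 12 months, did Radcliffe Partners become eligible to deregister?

No

Months below 220,000: January 2024, February 2024, March 2024, June 2024, August 2024, September 2024, November 2024, December 2024.
Longest run of consecutive months below the threshold: 3.
3 < 5, so Radcliffe Partners never became eligible.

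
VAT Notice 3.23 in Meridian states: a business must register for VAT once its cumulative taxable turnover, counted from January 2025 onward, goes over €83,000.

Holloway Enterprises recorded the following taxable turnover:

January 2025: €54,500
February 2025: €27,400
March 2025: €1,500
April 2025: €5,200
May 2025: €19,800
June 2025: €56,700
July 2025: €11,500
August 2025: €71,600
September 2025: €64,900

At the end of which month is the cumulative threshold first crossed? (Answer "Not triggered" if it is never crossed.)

March 2025

Through January 2025: €54,500
Through February 2025: €81,900
Through March 2025: €83,400 ← exceeds threshold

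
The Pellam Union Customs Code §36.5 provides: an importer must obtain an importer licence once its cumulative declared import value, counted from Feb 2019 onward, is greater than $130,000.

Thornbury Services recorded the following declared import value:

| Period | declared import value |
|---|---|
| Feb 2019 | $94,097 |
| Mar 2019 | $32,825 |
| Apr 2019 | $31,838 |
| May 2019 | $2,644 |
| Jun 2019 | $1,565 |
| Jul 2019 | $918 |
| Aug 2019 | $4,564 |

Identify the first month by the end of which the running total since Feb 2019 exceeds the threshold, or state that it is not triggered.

Through Feb 2019: $94,097
Through Mar 2019: $126,922
Through Apr 2019: $158,760 ← exceeds threshold

Apr 2019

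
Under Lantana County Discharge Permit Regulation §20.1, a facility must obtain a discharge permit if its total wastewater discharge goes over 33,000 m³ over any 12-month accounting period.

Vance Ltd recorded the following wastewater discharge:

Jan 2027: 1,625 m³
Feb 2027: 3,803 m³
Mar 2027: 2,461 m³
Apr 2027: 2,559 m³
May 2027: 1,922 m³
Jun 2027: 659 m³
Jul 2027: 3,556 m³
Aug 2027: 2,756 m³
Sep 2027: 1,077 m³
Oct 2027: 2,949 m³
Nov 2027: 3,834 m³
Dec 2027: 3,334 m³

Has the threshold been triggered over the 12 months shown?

Total wastewater discharge: 1,625 m³ + 3,803 m³ + 2,461 m³ + 2,559 m³ + 1,922 m³ + 659 m³ + 3,556 m³ + 2,756 m³ + 1,077 m³ + 2,949 m³ + 3,834 m³ + 3,334 m³ = 30,535 m³.
30,535 m³ ≤ 33,000 m³, so the threshold is not exceeded.

No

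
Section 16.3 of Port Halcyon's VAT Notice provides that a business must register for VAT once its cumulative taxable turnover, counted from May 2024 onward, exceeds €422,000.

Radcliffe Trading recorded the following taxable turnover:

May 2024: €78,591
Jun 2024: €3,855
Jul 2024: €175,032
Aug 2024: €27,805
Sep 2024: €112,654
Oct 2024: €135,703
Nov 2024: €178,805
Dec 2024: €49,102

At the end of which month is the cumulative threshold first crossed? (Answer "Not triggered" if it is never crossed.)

Oct 2024

Through May 2024: €78,591
Through Jun 2024: €82,446
Through Jul 2024: €257,478
Through Aug 2024: €285,283
Through Sep 2024: €397,937
Through Oct 2024: €533,640 ← exceeds threshold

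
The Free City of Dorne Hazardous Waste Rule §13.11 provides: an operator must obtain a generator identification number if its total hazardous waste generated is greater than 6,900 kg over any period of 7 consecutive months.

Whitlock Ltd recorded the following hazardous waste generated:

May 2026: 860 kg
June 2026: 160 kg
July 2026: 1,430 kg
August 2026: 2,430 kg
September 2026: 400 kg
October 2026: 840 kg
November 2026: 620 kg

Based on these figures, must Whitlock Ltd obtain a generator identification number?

No

Total hazardous waste generated: 860 kg + 160 kg + 1,430 kg + 2,430 kg + 400 kg + 840 kg + 620 kg = 6,740 kg.
6,740 kg ≤ 6,900 kg, so the threshold is not exceeded.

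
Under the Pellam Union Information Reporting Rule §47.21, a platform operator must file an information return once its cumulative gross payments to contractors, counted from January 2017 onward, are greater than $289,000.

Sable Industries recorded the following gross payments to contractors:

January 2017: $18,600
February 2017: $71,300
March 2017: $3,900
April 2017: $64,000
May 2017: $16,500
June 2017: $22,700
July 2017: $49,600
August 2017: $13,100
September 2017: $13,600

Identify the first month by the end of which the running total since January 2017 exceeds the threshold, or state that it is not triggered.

Not triggered

Through January 2017: $18,600
Through February 2017: $89,900
Through March 2017: $93,800
Through April 2017: $157,800
Through May 2017: $174,300
Through June 2017: $197,000
Through July 2017: $246,600
Through August 2017: $259,700
Through September 2017: $273,300
Final cumulative total $273,300 ≤ $289,000; the threshold is never exceeded.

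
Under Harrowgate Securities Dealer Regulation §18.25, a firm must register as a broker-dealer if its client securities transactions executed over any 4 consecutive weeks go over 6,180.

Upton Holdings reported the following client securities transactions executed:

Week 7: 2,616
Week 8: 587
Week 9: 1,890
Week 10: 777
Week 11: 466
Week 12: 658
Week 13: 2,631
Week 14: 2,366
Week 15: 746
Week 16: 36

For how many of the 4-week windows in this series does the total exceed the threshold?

Week 7–Week 10: 2,616 + 587 + 1,890 + 777 = 5,870 (under)
Week 8–Week 11: 587 + 1,890 + 777 + 466 = 3,720 (under)
Week 9–Week 12: 1,890 + 777 + 466 + 658 = 3,791 (under)
Week 10–Week 13: 777 + 466 + 658 + 2,631 = 4,532 (under)
Week 11–Week 14: 466 + 658 + 2,631 + 2,366 = 6,121 (under)
Week 12–Week 15: 658 + 2,631 + 2,366 + 746 = 6,401 (over)
Week 13–Week 16: 2,631 + 2,366 + 746 + 36 = 5,779 (under)
1 window exceeds the threshold.

1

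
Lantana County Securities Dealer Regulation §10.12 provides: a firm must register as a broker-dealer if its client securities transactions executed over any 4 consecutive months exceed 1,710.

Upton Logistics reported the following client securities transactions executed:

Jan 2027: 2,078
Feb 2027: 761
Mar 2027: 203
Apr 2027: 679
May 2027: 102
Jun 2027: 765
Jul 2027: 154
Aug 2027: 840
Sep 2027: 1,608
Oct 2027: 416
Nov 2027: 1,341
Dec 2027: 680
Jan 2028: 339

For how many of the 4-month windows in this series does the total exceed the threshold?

Jan 2027–Apr 2027: 2,078 + 761 + 203 + 679 = 3,721 (over)
Feb 2027–May 2027: 761 + 203 + 679 + 102 = 1,745 (over)
Mar 2027–Jun 2027: 203 + 679 + 102 + 765 = 1,749 (over)
Apr 2027–Jul 2027: 679 + 102 + 765 + 154 = 1,700 (under)
May 2027–Aug 2027: 102 + 765 + 154 + 840 = 1,861 (over)
Jun 2027–Sep 2027: 765 + 154 + 840 + 1,608 = 3,367 (over)
Jul 2027–Oct 2027: 154 + 840 + 1,608 + 416 = 3,018 (over)
Aug 2027–Nov 2027: 840 + 1,608 + 416 + 1,341 = 4,205 (over)
Sep 2027–Dec 2027: 1,608 + 416 + 1,341 + 680 = 4,045 (over)
Oct 2027–Jan 2028: 416 + 1,341 + 680 + 339 = 2,776 (over)
9 windows exceed the threshold.

9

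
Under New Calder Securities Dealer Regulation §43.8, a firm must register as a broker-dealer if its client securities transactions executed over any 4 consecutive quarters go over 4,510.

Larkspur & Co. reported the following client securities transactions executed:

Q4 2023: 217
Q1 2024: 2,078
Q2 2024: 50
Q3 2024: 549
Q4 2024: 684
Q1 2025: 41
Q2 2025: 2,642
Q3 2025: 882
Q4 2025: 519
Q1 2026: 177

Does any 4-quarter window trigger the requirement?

No

Q4 2023–Q3 2024: 217 + 2,078 + 50 + 549 = 2,894 (under)
Q1 2024–Q4 2024: 2,078 + 50 + 549 + 684 = 3,361 (under)
Q2 2024–Q1 2025: 50 + 549 + 684 + 41 = 1,324 (under)
Q3 2024–Q2 2025: 549 + 684 + 41 + 2,642 = 3,916 (under)
Q4 2024–Q3 2025: 684 + 41 + 2,642 + 882 = 4,249 (under)
Q1 2025–Q4 2025: 41 + 2,642 + 882 + 519 = 4,084 (under)
Q2 2025–Q1 2026: 2,642 + 882 + 519 + 177 = 4,220 (under)
No window exceeds 4,510.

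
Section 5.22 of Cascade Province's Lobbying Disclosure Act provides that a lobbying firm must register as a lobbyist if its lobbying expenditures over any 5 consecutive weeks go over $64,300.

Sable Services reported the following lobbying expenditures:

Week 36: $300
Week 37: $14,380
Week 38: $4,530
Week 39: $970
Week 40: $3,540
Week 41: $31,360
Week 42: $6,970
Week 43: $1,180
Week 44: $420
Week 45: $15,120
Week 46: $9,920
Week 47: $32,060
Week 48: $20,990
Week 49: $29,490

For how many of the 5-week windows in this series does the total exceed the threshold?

2

Week 36–Week 40: $300 + $14,380 + $4,530 + $970 + $3,540 = $23,720 (under)
Week 37–Week 41: $14,380 + $4,530 + $970 + $3,540 + $31,360 = $54,780 (under)
Week 38–Week 42: $4,530 + $970 + $3,540 + $31,360 + $6,970 = $47,370 (under)
Week 39–Week 43: $970 + $3,540 + $31,360 + $6,970 + $1,180 = $44,020 (under)
Week 40–Week 44: $3,540 + $31,360 + $6,970 + $1,180 + $420 = $43,470 (under)
Week 41–Week 45: $31,360 + $6,970 + $1,180 + $420 + $15,120 = $55,050 (under)
Week 42–Week 46: $6,970 + $1,180 + $420 + $15,120 + $9,920 = $33,610 (under)
Week 43–Week 47: $1,180 + $420 + $15,120 + $9,920 + $32,060 = $58,700 (under)
Week 44–Week 48: $420 + $15,120 + $9,920 + $32,060 + $20,990 = $78,510 (over)
Week 45–Week 49: $15,120 + $9,920 + $32,060 + $20,990 + $29,490 = $107,580 (over)
2 windows exceed the threshold.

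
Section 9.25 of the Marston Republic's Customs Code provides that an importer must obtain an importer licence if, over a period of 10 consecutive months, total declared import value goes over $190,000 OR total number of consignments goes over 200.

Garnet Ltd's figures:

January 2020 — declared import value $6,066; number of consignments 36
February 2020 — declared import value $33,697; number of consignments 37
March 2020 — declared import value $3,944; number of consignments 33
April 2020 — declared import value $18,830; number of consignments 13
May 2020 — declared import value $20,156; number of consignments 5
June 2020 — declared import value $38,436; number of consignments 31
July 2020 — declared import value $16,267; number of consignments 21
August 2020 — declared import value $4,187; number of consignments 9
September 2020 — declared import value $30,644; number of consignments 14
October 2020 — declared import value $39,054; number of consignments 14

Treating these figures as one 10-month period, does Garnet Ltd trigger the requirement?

Total declared import value: $6,066 + $33,697 + $3,944 + $18,830 + $20,156 + $38,436 + $16,267 + $4,187 + $30,644 + $39,054 = $211,281 (> $190,000).
Total number of consignments: 36 + 37 + 33 + 13 + 5 + 31 + 21 + 9 + 14 + 14 = 213 (> 200).
The test is 'or': at least one threshold is exceeded.

Yes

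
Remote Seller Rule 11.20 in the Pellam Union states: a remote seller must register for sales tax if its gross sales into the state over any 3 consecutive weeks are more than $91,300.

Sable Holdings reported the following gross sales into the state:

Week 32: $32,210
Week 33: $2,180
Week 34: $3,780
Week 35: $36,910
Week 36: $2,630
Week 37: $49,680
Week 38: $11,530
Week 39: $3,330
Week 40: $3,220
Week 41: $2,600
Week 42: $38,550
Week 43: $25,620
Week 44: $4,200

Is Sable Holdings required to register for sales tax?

Week 32–Week 34: $32,210 + $2,180 + $3,780 = $38,170 (under)
Week 33–Week 35: $2,180 + $3,780 + $36,910 = $42,870 (under)
Week 34–Week 36: $3,780 + $36,910 + $2,630 = $43,320 (under)
Week 35–Week 37: $36,910 + $2,630 + $49,680 = $89,220 (under)
Week 36–Week 38: $2,630 + $49,680 + $11,530 = $63,840 (under)
Week 37–Week 39: $49,680 + $11,530 + $3,330 = $64,540 (under)
Week 38–Week 40: $11,530 + $3,330 + $3,220 = $18,080 (under)
Week 39–Week 41: $3,330 + $3,220 + $2,600 = $9,150 (under)
Week 40–Week 42: $3,220 + $2,600 + $38,550 = $44,370 (under)
Week 41–Week 43: $2,600 + $38,550 + $25,620 = $66,770 (under)
Week 42–Week 44: $38,550 + $25,620 + $4,200 = $68,370 (under)
No window exceeds $91,300.

No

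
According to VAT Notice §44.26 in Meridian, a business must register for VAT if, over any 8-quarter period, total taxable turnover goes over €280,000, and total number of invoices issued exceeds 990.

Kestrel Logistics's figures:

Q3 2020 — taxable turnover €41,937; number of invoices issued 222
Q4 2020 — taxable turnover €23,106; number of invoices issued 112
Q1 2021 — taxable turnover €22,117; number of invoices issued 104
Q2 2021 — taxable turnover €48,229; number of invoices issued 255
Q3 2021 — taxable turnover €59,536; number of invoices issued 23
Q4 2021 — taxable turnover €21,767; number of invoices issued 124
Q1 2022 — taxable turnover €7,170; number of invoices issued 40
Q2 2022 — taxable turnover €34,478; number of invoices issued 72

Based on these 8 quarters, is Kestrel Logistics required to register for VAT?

Total taxable turnover: €41,937 + €23,106 + €22,117 + €48,229 + €59,536 + €21,767 + €7,170 + €34,478 = €258,340 (≤ €280,000).
Total number of invoices issued: 222 + 112 + 104 + 255 + 23 + 124 + 40 + 72 = 952 (≤ 990).
The test is 'and': the rule requires both, and at least one is not exceeded.

No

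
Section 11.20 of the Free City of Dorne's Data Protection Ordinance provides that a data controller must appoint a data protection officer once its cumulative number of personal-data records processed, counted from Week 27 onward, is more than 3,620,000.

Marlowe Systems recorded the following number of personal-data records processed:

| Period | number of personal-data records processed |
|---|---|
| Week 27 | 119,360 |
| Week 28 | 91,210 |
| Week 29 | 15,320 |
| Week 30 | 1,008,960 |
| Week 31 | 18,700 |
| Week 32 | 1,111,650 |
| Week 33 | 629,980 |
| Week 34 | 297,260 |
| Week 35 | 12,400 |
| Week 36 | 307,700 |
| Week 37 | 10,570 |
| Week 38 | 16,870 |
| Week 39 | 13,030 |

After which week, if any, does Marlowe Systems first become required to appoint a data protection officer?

Through Week 27: 119,360
Through Week 28: 210,570
Through Week 29: 225,890
Through Week 30: 1,234,850
Through Week 31: 1,253,550
Through Week 32: 2,365,200
Through Week 33: 2,995,180
Through Week 34: 3,292,440
Through Week 35: 3,304,840
Through Week 36: 3,612,540
Through Week 37: 3,623,110 ← exceeds threshold

Week 37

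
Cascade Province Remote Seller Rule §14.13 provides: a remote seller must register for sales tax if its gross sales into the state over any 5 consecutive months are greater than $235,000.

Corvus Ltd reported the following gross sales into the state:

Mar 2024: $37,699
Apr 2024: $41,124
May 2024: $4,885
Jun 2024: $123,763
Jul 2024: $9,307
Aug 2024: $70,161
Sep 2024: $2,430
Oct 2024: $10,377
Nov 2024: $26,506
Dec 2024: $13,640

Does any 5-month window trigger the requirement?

Mar 2024–Jul 2024: $37,699 + $41,124 + $4,885 + $123,763 + $9,307 = $216,778 (under)
Apr 2024–Aug 2024: $41,124 + $4,885 + $123,763 + $9,307 + $70,161 = $249,240 (over)
May 2024–Sep 2024: $4,885 + $123,763 + $9,307 + $70,161 + $2,430 = $210,546 (under)
Jun 2024–Oct 2024: $123,763 + $9,307 + $70,161 + $2,430 + $10,377 = $216,038 (under)
Jul 2024–Nov 2024: $9,307 + $70,161 + $2,430 + $10,377 + $26,506 = $118,781 (under)
Aug 2024–Dec 2024: $70,161 + $2,430 + $10,377 + $26,506 + $13,640 = $123,114 (under)
At least one window exceeds $235,000.

Yes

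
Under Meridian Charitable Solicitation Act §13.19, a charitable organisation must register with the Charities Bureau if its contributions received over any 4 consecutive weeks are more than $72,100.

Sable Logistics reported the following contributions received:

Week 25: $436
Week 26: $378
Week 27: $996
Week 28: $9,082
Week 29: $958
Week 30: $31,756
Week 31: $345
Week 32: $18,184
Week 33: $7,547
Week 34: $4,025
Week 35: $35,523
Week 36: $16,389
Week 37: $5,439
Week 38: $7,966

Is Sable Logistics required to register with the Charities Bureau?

No

Week 25–Week 28: $436 + $378 + $996 + $9,082 = $10,892 (under)
Week 26–Week 29: $378 + $996 + $9,082 + $958 = $11,414 (under)
Week 27–Week 30: $996 + $9,082 + $958 + $31,756 = $42,792 (under)
Week 28–Week 31: $9,082 + $958 + $31,756 + $345 = $42,141 (under)
Week 29–Week 32: $958 + $31,756 + $345 + $18,184 = $51,243 (under)
Week 30–Week 33: $31,756 + $345 + $18,184 + $7,547 = $57,832 (under)
Week 31–Week 34: $345 + $18,184 + $7,547 + $4,025 = $30,101 (under)
Week 32–Week 35: $18,184 + $7,547 + $4,025 + $35,523 = $65,279 (under)
Week 33–Week 36: $7,547 + $4,025 + $35,523 + $16,389 = $63,484 (under)
Week 34–Week 37: $4,025 + $35,523 + $16,389 + $5,439 = $61,376 (under)
Week 35–Week 38: $35,523 + $16,389 + $5,439 + $7,966 = $65,317 (under)
No window exceeds $72,100.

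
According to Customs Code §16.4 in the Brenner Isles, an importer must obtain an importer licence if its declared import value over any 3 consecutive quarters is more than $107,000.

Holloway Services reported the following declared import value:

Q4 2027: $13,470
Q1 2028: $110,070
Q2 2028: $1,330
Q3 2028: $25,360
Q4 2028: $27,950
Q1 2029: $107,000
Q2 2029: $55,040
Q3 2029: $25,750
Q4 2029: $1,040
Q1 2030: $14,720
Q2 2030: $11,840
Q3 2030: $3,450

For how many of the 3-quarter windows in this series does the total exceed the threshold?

Q4 2027–Q2 2028: $13,470 + $110,070 + $1,330 = $124,870 (over)
Q1 2028–Q3 2028: $110,070 + $1,330 + $25,360 = $136,760 (over)
Q2 2028–Q4 2028: $1,330 + $25,360 + $27,950 = $54,640 (under)
Q3 2028–Q1 2029: $25,360 + $27,950 + $107,000 = $160,310 (over)
Q4 2028–Q2 2029: $27,950 + $107,000 + $55,040 = $189,990 (over)
Q1 2029–Q3 2029: $107,000 + $55,040 + $25,750 = $187,790 (over)
Q2 2029–Q4 2029: $55,040 + $25,750 + $1,040 = $81,830 (under)
Q3 2029–Q1 2030: $25,750 + $1,040 + $14,720 = $41,510 (under)
Q4 2029–Q2 2030: $1,040 + $14,720 + $11,840 = $27,600 (under)
Q1 2030–Q3 2030: $14,720 + $11,840 + $3,450 = $30,010 (under)
5 windows exceed the threshold.

5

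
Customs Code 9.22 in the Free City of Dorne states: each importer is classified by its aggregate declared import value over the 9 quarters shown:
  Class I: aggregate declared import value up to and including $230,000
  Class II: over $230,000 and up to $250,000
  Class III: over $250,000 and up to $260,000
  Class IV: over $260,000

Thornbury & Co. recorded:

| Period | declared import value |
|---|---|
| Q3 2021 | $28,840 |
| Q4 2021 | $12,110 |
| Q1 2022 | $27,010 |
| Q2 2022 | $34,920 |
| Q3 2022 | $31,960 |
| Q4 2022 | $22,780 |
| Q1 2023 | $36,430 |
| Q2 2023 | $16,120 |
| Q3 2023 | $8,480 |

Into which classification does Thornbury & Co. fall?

Class I

Aggregate declared import value: $28,840 + $12,110 + $27,010 + $34,920 + $31,960 + $22,780 + $36,430 + $16,120 + $8,480 = $218,650.
$218,650 ≤ $230,000, so Class I applies.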